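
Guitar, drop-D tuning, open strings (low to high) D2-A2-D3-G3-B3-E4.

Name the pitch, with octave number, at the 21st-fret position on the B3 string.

G♯5

B3 is MIDI 59. Adding 21 gives 80, which is G♯5.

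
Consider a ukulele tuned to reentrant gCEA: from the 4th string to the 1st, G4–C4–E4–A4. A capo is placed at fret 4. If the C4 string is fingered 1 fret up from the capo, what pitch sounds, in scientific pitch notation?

F4

The capo raises the open C4 by 4 semitones to E4; fretting 1 more gives C4 + 4 + 1 = C4 + 5 semitones = F4.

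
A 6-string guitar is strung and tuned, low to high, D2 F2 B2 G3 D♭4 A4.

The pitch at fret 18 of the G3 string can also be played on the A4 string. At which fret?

4

Fret 18 on G3 is MIDI 55 + 18 = 73 (D♭5). On the A4 string (open MIDI 69), that pitch is 73 − 69 = fret 4.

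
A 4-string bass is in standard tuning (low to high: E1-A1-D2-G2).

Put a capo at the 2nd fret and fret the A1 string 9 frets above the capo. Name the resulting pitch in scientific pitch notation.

G#2

The capo raises the open A1 by 2 semitones to B1; fretting 9 more gives A1 + 2 + 9 = A1 + 11 semitones = G#2.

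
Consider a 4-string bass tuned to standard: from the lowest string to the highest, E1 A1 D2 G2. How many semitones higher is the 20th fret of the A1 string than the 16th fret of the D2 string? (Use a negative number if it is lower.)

A1 at fret 20 → F3 (MIDI 53); D2 at fret 16 → F#3 (MIDI 54).
53 − 54 = -1, so the two pitches are 1 semitone apart.

-1 semitone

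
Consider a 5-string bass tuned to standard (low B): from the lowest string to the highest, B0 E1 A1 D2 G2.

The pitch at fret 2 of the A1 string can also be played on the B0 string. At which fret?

12

A1 at fret 2 is A1 + 2 semitones = B1.
The open B0 string is 10 semitones below the open A1, so the same pitch on the B0 string lies at fret 2 + 10 = 12.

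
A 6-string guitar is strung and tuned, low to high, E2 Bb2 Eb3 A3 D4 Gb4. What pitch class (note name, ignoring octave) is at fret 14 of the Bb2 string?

C

Bb2 is MIDI 46. Adding 14 gives 60; 60 mod 12 = 0, i.e. C.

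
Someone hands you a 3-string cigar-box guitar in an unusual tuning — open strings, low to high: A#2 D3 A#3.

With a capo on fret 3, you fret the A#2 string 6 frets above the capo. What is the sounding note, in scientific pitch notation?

G3

The capo raises the open A#2 by 3 semitones to C#3; fretting 6 more gives A#2 + 3 + 6 = A#2 + 9 semitones = G3.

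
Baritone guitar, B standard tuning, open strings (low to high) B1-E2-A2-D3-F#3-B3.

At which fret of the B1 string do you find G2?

8

G2 is 8 semitones above the open B1 (B–C–C#–D–D#–E–F–F#–G), so it sits at fret 8.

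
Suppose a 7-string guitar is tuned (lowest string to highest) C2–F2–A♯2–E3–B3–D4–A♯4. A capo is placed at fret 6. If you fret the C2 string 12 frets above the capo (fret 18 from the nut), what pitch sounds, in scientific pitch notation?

The capo raises the open C2 by 6 semitones to F♯2; fretting 12 more gives C2 + 6 + 12 = C2 + 18 semitones = F♯3.

F♯3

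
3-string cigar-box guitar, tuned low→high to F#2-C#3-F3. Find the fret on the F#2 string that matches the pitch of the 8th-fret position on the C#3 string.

C#3 at fret 8 is C#3 + 8 semitones = A3.
The open F#2 string is 7 semitones below the open C#3, so the same pitch on the F#2 string lies at fret 8 + 7 = 15.

15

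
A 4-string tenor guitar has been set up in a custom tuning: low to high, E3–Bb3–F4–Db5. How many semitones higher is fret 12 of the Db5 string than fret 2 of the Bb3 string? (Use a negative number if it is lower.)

Db5 at fret 12 → Db6 (MIDI 85); Bb3 at fret 2 → C4 (MIDI 60).
85 − 60 = 25, so the two pitches are 25 semitones apart.

25 semitones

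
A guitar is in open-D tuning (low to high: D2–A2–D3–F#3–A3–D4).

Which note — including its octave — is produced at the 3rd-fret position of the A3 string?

C4

A3 is MIDI 57. Adding 3 gives 60, which is C4.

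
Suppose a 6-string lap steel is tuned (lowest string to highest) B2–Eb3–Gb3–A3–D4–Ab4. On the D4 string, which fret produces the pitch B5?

B5 is 21 semitones above the open D4 (D–Eb–E–F–…–A–Bb–B), so it sits at fret 21.

21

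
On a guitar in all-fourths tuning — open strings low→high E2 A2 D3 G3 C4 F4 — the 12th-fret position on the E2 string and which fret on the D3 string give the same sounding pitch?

Fret 12 on E2 is MIDI 40 + 12 = 52 (E3). On the D3 string (open MIDI 50), that pitch is 52 − 50 = fret 2.

2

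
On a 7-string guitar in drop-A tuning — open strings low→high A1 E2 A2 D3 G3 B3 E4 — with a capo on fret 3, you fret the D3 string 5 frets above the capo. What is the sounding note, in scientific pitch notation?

The capo raises the open D3 by 3 semitones to F3; fretting 5 more gives D3 + 3 + 5 = D3 + 8 semitones = A#3.

A#3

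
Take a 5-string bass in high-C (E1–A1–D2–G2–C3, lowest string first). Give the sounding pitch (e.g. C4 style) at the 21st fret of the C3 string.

A4

C3 is MIDI 48. Adding 21 gives 69, which is A4.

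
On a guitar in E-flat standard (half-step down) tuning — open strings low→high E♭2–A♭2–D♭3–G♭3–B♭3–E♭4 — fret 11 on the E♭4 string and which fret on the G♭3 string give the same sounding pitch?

20

E♭4 at fret 11 is E♭4 + 11 semitones = D5.
The open G♭3 string is 9 semitones below the open E♭4, so the same pitch on the G♭3 string lies at fret 11 + 9 = 20.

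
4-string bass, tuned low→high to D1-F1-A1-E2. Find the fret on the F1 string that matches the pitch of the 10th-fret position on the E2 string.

21

Fret 10 on E2 is MIDI 40 + 10 = 50 (D3). On the F1 string (open MIDI 29), that pitch is 50 − 29 = fret 21.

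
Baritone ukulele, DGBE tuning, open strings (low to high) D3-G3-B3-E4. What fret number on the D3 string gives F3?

F3 is 3 semitones above the open D3 (D–D#–E–F), so it sits at fret 3.

3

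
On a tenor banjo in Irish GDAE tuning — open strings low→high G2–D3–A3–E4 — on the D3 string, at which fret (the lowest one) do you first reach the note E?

From D3, count semitones up the chromatic scale until reaching E: D–D#–E — 2 steps.

2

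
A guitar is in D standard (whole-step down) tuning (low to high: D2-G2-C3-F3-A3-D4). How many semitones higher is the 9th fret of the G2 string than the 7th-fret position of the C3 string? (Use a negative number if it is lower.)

-3 semitones

G2 at fret 9 → E3 (MIDI 52); C3 at fret 7 → G3 (MIDI 55).
52 − 55 = -3, so the two pitches are 3 semitones apart.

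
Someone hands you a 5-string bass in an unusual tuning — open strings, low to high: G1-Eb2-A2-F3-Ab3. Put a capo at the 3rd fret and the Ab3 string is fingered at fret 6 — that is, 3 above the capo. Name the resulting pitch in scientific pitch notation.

D4

The capo raises the open Ab3 by 3 semitones to B3; fretting 3 more gives Ab3 + 3 + 3 = Ab3 + 6 semitones = D4.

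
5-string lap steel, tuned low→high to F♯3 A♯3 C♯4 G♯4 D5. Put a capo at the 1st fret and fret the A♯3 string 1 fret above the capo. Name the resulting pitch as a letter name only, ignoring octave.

C

The capo raises the open A♯3 by 1 semitone to B3; fretting 1 more gives A♯3 + 1 + 1 = A♯3 + 2 semitones, landing on C.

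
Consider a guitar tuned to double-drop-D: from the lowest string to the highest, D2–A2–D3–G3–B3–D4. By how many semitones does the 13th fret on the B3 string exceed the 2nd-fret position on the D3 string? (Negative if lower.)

20 semitones

B3 at fret 13 → C5 (MIDI 72); D3 at fret 2 → E3 (MIDI 52).
72 − 52 = 20, so the two pitches are 20 semitones apart.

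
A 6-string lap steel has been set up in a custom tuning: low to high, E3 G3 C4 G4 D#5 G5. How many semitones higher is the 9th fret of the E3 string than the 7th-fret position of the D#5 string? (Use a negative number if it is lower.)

-21 semitones

E3 at fret 9 → C#4 (MIDI 61); D#5 at fret 7 → A#5 (MIDI 82).
61 − 82 = -21, so the two pitches are 21 semitones apart.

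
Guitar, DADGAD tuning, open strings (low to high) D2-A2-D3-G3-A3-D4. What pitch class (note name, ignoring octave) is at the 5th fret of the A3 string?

A3 is MIDI 57. Adding 5 gives 62; 62 mod 12 = 2, i.e. D.

D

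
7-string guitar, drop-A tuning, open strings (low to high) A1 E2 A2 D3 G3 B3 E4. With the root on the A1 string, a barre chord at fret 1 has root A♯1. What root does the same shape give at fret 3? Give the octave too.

C2

Moving from fret 1 to fret 3 shifts the root by 2 semitones.
A♯1 up 2 semitones is C2.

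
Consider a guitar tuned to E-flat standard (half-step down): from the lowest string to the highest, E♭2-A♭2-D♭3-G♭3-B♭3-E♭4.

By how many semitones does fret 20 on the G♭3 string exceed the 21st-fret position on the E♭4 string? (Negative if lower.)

-10 semitones

G♭3 at fret 20 → D5 (MIDI 74); E♭4 at fret 21 → C6 (MIDI 84).
74 − 84 = -10, so the two pitches are 10 semitones apart.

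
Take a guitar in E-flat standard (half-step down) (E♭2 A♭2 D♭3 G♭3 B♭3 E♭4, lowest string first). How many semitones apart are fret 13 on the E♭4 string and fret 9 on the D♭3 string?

18 semitones

E♭4 at fret 13 → E5 (MIDI 76); D♭3 at fret 9 → B♭3 (MIDI 58).
76 − 58 = 18, so the two pitches are 18 semitones apart, with E5 the higher.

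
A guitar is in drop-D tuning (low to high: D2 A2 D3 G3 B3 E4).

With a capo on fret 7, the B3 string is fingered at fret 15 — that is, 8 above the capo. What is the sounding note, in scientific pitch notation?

D5

The capo raises the open B3 by 7 semitones to F#4; fretting 8 more gives B3 + 7 + 8 = B3 + 15 semitones = D5.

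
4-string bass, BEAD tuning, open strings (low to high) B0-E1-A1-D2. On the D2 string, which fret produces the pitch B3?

21

B3 is 21 semitones above the open D2 (D–D#–E–F–…–A–A#–B), so it sits at fret 21.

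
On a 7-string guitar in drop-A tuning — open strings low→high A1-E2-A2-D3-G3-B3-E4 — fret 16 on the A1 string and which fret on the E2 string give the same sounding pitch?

9

A1 at fret 16 is A1 + 16 semitones = C#3.
The open E2 string is 7 semitones above the open A1, so the same pitch on the E2 string lies at fret 16 − 7 = 9.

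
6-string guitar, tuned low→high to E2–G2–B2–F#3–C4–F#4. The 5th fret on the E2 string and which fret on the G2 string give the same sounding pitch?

2

E2 at fret 5 is E2 + 5 semitones = A2.
The open G2 string is 3 semitones above the open E2, so the same pitch on the G2 string lies at fret 5 − 3 = 2.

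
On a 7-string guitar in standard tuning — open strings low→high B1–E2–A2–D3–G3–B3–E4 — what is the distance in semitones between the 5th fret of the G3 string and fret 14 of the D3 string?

4 semitones

G3 at fret 5 → C4 (MIDI 60); D3 at fret 14 → E4 (MIDI 64).
60 − 64 = -4, so the two pitches are 4 semitones apart, with E4 the higher.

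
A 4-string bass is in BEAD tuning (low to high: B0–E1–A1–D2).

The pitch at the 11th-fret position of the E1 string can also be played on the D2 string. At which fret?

Fret 11 on E1 is MIDI 28 + 11 = 39 (D#2). On the D2 string (open MIDI 38), that pitch is 39 − 38 = fret 1.

1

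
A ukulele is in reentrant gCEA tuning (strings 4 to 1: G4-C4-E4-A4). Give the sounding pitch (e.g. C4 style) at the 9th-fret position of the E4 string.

E4 is MIDI 64. Adding 9 gives 73, which is C#5.

C#5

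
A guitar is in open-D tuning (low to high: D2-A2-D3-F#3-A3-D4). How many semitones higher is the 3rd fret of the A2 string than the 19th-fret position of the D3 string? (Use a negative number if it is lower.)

A2 at fret 3 → C3 (MIDI 48); D3 at fret 19 → A4 (MIDI 69).
48 − 69 = -21, so the two pitches are 21 semitones apart.

-21 semitones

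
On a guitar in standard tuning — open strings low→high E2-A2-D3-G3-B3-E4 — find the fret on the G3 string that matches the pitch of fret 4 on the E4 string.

Fret 4 on E4 is MIDI 64 + 4 = 68 (G#4). On the G3 string (open MIDI 55), that pitch is 68 − 55 = fret 13.

13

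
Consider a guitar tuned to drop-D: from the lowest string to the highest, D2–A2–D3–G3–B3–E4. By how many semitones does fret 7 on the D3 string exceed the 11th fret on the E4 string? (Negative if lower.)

-18 semitones

D3 at fret 7 → A3 (MIDI 57); E4 at fret 11 → D♯5 (MIDI 75).
57 − 75 = -18, so the two pitches are 18 semitones apart.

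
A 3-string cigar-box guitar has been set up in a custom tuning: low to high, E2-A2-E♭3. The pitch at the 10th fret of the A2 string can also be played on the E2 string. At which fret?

15

A2 at fret 10 is A2 + 10 semitones = G3.
The open E2 string is 5 semitones below the open A2, so the same pitch on the E2 string lies at fret 10 + 5 = 15.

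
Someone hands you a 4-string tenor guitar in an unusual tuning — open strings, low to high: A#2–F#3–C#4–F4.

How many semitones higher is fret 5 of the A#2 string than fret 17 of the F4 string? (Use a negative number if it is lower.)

A#2 at fret 5 → D#3 (MIDI 51); F4 at fret 17 → A#5 (MIDI 82).
51 − 82 = -31, so the two pitches are 31 semitones apart.

-31 semitones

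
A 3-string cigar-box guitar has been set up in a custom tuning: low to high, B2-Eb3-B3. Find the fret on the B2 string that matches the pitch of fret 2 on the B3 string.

B3 at fret 2 is B3 + 2 semitones = Db4.
The open B2 string is 12 semitones below the open B3, so the same pitch on the B2 string lies at fret 2 + 12 = 14.

14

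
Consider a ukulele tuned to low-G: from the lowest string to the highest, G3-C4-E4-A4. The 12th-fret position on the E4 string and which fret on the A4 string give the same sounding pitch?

Fret 12 on E4 is MIDI 64 + 12 = 76 (E5). On the A4 string (open MIDI 69), that pitch is 76 − 69 = fret 7.

7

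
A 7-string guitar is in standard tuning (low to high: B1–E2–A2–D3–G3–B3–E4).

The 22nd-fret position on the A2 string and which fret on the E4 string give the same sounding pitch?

3

Fret 22 on A2 is MIDI 45 + 22 = 67 (G4). On the E4 string (open MIDI 64), that pitch is 67 − 64 = fret 3.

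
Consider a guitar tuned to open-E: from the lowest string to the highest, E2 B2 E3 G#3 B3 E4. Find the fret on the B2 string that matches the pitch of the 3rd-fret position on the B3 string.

15

Fret 3 on B3 is MIDI 59 + 3 = 62 (D4). On the B2 string (open MIDI 47), that pitch is 62 − 47 = fret 15.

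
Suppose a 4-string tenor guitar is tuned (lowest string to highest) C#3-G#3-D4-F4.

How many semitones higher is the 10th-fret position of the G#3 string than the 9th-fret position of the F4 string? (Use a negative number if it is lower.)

G#3 at fret 10 → F#4 (MIDI 66); F4 at fret 9 → D5 (MIDI 74).
66 − 74 = -8, so the two pitches are 8 semitones apart.

-8 semitones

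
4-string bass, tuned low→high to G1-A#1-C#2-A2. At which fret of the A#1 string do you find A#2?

12

A#2 is 12 semitones above the open A#1 (A#–B–C–C#–…–G#–A–A#), so it sits at fret 12.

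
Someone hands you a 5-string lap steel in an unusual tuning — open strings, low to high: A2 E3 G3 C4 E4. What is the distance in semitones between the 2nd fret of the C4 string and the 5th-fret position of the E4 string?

C4 at fret 2 → D4 (MIDI 62); E4 at fret 5 → A4 (MIDI 69).
62 − 69 = -7, so the two pitches are 7 semitones apart, with A4 the higher.

7 semitones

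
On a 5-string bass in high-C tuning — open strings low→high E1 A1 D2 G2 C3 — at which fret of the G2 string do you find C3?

C3 is 5 semitones above the open G2 (G–G#–A–A#–B–C), so it sits at fret 5.

5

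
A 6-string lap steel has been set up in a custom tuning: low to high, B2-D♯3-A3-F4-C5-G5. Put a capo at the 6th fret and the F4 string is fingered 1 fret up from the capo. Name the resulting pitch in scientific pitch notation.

C5

The capo raises the open F4 by 6 semitones to B4; fretting 1 more gives F4 + 6 + 1 = F4 + 7 semitones = C5.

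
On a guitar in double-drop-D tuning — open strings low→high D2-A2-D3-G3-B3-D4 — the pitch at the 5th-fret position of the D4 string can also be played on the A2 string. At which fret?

22

D4 at fret 5 is D4 + 5 semitones = G4.
The open A2 string is 17 semitones below the open D4, so the same pitch on the A2 string lies at fret 5 + 17 = 22.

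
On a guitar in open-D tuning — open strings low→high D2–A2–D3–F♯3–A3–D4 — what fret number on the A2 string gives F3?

F3 is 8 semitones above the open A2 (A–A#–B–C–C#–D–D#–E–F), so it sits at fret 8.

8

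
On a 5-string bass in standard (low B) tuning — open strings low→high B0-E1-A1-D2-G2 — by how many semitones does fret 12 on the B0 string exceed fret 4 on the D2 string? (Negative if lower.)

-7 semitones

B0 at fret 12 → B1 (MIDI 35); D2 at fret 4 → F#2 (MIDI 42).
35 − 42 = -7, so the two pitches are 7 semitones apart.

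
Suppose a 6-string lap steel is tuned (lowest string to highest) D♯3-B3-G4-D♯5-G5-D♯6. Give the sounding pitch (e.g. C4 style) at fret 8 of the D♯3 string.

B3

The open D♯3 string plus 8 semitones: D#–E–F–F#–G–G#–A–A#–B.
No B→C boundary is crossed, so the octave stays at 3.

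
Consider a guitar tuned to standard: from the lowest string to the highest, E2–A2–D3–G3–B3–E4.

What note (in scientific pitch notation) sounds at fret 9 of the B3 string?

G#4

Each fret is one semitone, so B3 + 9 = G#4.
(Equivalently spelled Ab4.)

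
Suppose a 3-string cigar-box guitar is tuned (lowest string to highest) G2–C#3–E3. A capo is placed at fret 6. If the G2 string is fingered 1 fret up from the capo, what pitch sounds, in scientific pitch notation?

D3

The capo raises the open G2 by 6 semitones to C#3; fretting 1 more gives G2 + 6 + 1 = G2 + 7 semitones = D3.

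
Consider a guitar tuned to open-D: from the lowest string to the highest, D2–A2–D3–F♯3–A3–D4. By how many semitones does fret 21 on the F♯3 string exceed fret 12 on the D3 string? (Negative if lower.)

13 semitones

F♯3 at fret 21 → D♯5 (MIDI 75); D3 at fret 12 → D4 (MIDI 62).
75 − 62 = 13, so the two pitches are 13 semitones apart.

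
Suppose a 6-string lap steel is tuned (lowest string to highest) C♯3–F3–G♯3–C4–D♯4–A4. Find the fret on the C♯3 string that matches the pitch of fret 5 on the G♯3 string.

G♯3 at fret 5 is G♯3 + 5 semitones = C♯4.
The open C♯3 string is 7 semitones below the open G♯3, so the same pitch on the C♯3 string lies at fret 5 + 7 = 12.

12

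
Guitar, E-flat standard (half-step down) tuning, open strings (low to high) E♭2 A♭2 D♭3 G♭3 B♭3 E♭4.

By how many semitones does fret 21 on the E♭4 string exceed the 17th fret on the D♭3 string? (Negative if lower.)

E♭4 at fret 21 → C6 (MIDI 84); D♭3 at fret 17 → G♭4 (MIDI 66).
84 − 66 = 18, so the two pitches are 18 semitones apart.

18 semitones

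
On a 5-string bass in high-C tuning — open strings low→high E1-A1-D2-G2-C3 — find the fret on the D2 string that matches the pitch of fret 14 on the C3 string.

C3 at fret 14 is C3 + 14 semitones = D4.
The open D2 string is 10 semitones below the open C3, so the same pitch on the D2 string lies at fret 14 + 10 = 24.

24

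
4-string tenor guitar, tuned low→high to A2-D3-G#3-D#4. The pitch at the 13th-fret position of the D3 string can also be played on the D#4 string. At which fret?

Fret 13 on D3 is MIDI 50 + 13 = 63 (D#4). On the D#4 string (open MIDI 63), that pitch is 63 − 63 = fret 0.

0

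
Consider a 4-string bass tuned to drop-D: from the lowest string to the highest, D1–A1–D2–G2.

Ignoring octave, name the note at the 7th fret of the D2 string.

A

Each fret is one semitone, so D2 + 7 = A.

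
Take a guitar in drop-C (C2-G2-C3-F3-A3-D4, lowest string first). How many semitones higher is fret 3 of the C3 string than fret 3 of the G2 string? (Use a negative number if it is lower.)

5 semitones

C3 at fret 3 → D♯3 (MIDI 51); G2 at fret 3 → A♯2 (MIDI 46).
51 − 46 = 5, so the two pitches are 5 semitones apart.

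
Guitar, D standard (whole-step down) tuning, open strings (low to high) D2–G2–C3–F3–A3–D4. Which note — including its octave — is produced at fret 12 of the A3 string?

The open A3 string plus 12 semitones: A–A#–B–C–…–G–G#–A.
The walk passes from B into C once, so the octave number goes from 3 to 4.

A4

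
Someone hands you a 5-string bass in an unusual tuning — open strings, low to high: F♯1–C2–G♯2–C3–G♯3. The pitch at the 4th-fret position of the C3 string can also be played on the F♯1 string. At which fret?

22

C3 at fret 4 is C3 + 4 semitones = E3.
The open F♯1 string is 18 semitones below the open C3, so the same pitch on the F♯1 string lies at fret 4 + 18 = 22.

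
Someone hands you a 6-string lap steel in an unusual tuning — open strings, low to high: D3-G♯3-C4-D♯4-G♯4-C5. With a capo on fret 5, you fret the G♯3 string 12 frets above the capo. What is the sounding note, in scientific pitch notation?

The capo raises the open G♯3 by 5 semitones to C♯4; fretting 12 more gives G♯3 + 5 + 12 = G♯3 + 17 semitones = C♯5.
(Also written D♭.)

C♯5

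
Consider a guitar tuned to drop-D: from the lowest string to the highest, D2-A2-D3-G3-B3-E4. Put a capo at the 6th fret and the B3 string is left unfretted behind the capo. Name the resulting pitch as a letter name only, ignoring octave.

The capo raises the open B3 by 6 semitones to F4; fretting 0 more gives B3 + 6 + 0 = B3 + 6 semitones, landing on F.

F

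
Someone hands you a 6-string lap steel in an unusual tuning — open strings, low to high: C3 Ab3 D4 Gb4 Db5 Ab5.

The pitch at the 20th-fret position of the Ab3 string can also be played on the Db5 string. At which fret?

Fret 20 on Ab3 is MIDI 56 + 20 = 76 (E5). On the Db5 string (open MIDI 73), that pitch is 76 − 73 = fret 3.

3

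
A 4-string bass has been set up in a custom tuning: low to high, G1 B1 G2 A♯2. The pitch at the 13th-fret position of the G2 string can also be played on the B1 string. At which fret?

21

G2 at fret 13 is G2 + 13 semitones = G♯3.
The open B1 string is 8 semitones below the open G2, so the same pitch on the B1 string lies at fret 13 + 8 = 21.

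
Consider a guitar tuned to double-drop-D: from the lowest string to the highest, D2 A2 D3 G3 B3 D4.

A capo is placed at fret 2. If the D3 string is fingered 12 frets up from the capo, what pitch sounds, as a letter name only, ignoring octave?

The capo raises the open D3 by 2 semitones to E3; fretting 12 more gives D3 + 2 + 12 = D3 + 14 semitones, landing on E.

E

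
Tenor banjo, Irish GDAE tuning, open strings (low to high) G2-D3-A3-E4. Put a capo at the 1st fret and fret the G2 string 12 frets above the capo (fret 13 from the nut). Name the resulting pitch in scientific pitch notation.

The capo raises the open G2 by 1 semitone to G♯2; fretting 12 more gives G2 + 1 + 12 = G2 + 13 semitones = G♯3.
(Also written A♭.)

G♯3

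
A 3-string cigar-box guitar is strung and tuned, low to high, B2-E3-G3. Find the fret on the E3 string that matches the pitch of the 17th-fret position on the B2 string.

B2 at fret 17 is B2 + 17 semitones = E4.
The open E3 string is 5 semitones above the open B2, so the same pitch on the E3 string lies at fret 17 − 5 = 12.

12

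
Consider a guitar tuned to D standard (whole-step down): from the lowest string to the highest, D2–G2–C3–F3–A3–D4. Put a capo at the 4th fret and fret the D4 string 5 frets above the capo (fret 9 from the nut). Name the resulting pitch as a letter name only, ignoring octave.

B

The capo raises the open D4 by 4 semitones to F#4; fretting 5 more gives D4 + 4 + 5 = D4 + 9 semitones, landing on B.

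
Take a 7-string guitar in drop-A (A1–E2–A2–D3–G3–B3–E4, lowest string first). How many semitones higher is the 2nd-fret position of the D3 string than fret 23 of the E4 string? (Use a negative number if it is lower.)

D3 at fret 2 → E3 (MIDI 52); E4 at fret 23 → D♯6 (MIDI 87).
52 − 87 = -35, so the two pitches are 35 semitones apart.

-35 semitones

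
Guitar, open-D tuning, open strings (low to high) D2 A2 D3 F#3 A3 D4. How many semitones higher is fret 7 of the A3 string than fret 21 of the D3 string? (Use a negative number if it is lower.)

-7 semitones

A3 at fret 7 → E4 (MIDI 64); D3 at fret 21 → B4 (MIDI 71).
64 − 71 = -7, so the two pitches are 7 semitones apart.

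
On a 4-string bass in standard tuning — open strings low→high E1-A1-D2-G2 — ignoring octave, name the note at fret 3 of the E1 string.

G

E1 is MIDI 28. Adding 3 gives 31; 31 mod 12 = 7, i.e. G.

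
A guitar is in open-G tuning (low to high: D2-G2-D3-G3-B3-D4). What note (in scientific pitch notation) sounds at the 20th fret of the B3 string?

B3 is MIDI 59. Adding 20 gives 79, which is G5.

G5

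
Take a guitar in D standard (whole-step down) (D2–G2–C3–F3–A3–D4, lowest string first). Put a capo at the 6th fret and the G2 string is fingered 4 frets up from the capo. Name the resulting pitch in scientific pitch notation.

The capo raises the open G2 by 6 semitones to C♯3; fretting 4 more gives G2 + 6 + 4 = G2 + 10 semitones = F3.

F3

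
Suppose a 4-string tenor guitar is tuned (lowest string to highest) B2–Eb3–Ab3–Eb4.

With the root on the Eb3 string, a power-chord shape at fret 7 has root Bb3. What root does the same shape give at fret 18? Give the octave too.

Moving from fret 7 to fret 18 shifts the root by 11 semitones.
Bb3 up 11 semitones is A4.

A4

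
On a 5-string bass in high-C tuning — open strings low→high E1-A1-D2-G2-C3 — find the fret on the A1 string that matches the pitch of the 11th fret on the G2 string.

G2 at fret 11 is G2 + 11 semitones = F#3.
The open A1 string is 10 semitones below the open G2, so the same pitch on the A1 string lies at fret 11 + 10 = 21.

21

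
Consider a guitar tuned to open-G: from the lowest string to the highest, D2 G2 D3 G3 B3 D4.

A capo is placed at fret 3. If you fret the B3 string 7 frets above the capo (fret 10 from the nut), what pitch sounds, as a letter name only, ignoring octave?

The capo raises the open B3 by 3 semitones to D4; fretting 7 more gives B3 + 3 + 7 = B3 + 10 semitones, landing on A.

A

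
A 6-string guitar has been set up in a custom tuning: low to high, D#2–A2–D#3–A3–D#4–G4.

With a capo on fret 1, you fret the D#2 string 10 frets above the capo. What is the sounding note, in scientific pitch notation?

D3

The capo raises the open D#2 by 1 semitone to E2; fretting 10 more gives D#2 + 1 + 10 = D#2 + 11 semitones = D3.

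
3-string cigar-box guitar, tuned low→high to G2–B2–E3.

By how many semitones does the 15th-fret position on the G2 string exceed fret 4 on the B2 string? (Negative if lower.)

7 semitones

G2 at fret 15 → B♭3 (MIDI 58); B2 at fret 4 → E♭3 (MIDI 51).
58 − 51 = 7, so the two pitches are 7 semitones apart.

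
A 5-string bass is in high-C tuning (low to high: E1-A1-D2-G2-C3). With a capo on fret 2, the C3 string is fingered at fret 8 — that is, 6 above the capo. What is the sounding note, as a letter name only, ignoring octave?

The capo raises the open C3 by 2 semitones to D3; fretting 6 more gives C3 + 2 + 6 = C3 + 8 semitones, landing on G#.
(Also written Ab.)

G#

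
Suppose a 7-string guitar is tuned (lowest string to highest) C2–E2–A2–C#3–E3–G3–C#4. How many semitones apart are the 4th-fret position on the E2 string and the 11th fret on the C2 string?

E2 at fret 4 → G#2 (MIDI 44); C2 at fret 11 → B2 (MIDI 47).
44 − 47 = -3, so the two pitches are 3 semitones apart, with B2 the higher.

3 semitones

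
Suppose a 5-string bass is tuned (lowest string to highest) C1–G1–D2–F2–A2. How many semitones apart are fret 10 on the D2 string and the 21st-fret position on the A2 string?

18 semitones

D2 at fret 10 → C3 (MIDI 48); A2 at fret 21 → F#4 (MIDI 66).
48 − 66 = -18, so the two pitches are 18 semitones apart, with F#4 the higher.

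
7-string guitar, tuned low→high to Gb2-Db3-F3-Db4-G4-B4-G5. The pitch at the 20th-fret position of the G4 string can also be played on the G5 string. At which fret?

G4 at fret 20 is G4 + 20 semitones = Eb6.
The open G5 string is 12 semitones above the open G4, so the same pitch on the G5 string lies at fret 20 − 12 = 8.

8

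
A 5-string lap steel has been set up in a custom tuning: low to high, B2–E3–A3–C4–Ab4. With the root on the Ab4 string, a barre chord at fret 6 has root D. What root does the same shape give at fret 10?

Gb

Moving from fret 6 to fret 10 shifts the root by 4 semitones.
D up 4 semitones is Gb.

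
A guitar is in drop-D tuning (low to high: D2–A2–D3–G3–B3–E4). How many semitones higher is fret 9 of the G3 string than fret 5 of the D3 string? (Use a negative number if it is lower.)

G3 at fret 9 → E4 (MIDI 64); D3 at fret 5 → G3 (MIDI 55).
64 − 55 = 9, so the two pitches are 9 semitones apart.

9 semitones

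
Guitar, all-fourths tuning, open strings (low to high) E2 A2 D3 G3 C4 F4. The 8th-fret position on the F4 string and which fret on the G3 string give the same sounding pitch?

F4 at fret 8 is F4 + 8 semitones = C♯5.
The open G3 string is 10 semitones below the open F4, so the same pitch on the G3 string lies at fret 8 + 10 = 18.

18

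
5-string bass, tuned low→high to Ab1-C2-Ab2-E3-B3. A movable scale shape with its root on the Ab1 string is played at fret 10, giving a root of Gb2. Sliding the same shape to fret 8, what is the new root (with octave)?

E2

Moving from fret 10 to fret 8 shifts the root by -2 semitones.
Gb2 down 2 semitones is E2.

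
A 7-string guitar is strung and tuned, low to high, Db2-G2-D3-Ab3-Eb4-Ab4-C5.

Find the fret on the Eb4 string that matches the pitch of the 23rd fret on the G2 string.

G2 at fret 23 is G2 + 23 semitones = Gb4.
The open Eb4 string is 20 semitones above the open G2, so the same pitch on the Eb4 string lies at fret 23 − 20 = 3.

3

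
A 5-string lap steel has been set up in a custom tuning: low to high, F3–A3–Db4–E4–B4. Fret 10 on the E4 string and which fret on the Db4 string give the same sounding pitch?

Fret 10 on E4 is MIDI 64 + 10 = 74 (D5). On the Db4 string (open MIDI 61), that pitch is 74 − 61 = fret 13.

13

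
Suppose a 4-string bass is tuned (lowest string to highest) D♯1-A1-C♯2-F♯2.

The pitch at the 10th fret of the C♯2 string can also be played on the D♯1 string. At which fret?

Fret 10 on C♯2 is MIDI 37 + 10 = 47 (B2). On the D♯1 string (open MIDI 27), that pitch is 47 − 27 = fret 20.

20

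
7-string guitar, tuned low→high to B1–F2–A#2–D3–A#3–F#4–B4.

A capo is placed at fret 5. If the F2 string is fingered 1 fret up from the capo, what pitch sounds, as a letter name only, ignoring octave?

The capo raises the open F2 by 5 semitones to A#2; fretting 1 more gives F2 + 5 + 1 = F2 + 6 semitones, landing on B.

B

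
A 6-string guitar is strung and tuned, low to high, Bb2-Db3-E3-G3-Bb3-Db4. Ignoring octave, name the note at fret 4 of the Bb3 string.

Bb3 is MIDI 58. Adding 4 gives 62; 62 mod 12 = 2, i.e. D.

D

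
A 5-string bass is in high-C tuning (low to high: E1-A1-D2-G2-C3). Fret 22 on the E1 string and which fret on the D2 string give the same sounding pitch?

12

E1 at fret 22 is E1 + 22 semitones = D3.
The open D2 string is 10 semitones above the open E1, so the same pitch on the D2 string lies at fret 22 − 10 = 12.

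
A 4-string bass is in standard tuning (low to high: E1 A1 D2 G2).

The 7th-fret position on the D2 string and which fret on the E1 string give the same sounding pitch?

17

D2 at fret 7 is D2 + 7 semitones = A2.
The open E1 string is 10 semitones below the open D2, so the same pitch on the E1 string lies at fret 7 + 10 = 17.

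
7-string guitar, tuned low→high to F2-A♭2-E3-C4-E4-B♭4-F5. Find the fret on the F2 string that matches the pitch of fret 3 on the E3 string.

Fret 3 on E3 is MIDI 52 + 3 = 55 (G3). On the F2 string (open MIDI 41), that pitch is 55 − 41 = fret 14.

14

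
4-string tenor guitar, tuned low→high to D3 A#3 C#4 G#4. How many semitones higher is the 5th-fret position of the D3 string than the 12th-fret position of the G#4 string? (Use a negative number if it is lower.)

-25 semitones

D3 at fret 5 → G3 (MIDI 55); G#4 at fret 12 → G#5 (MIDI 80).
55 − 80 = -25, so the two pitches are 25 semitones apart.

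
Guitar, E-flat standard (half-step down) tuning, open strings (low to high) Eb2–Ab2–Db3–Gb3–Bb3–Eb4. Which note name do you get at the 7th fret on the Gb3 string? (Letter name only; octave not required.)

Db

Each fret is one semitone, so Gb3 + 7 = Db.
(Equivalently spelled C#.)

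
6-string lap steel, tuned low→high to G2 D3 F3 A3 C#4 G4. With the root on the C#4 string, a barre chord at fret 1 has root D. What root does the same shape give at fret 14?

Moving from fret 1 to fret 14 shifts the root by 13 semitones.
D up 13 semitones is D#.

D#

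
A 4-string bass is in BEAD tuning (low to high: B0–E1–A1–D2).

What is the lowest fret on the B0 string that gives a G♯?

9

From B0, count semitones up the chromatic scale until reaching G♯: B–C–C#–D–D#–E–F–F#–G–G# — 9 steps.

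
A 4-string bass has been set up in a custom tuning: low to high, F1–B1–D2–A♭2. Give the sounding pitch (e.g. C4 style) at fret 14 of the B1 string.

B1 is MIDI 35. Adding 14 gives 49, which is D♭3.
(Equivalently spelled C♯3.)

D♭3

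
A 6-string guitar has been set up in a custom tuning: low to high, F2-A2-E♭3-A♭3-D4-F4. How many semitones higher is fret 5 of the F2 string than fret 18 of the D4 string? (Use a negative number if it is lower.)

F2 at fret 5 → B♭2 (MIDI 46); D4 at fret 18 → A♭5 (MIDI 80).
46 − 80 = -34, so the two pitches are 34 semitones apart.

-34 semitones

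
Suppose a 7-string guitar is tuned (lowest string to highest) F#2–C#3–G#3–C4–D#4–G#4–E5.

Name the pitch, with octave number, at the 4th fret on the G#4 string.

C5

Each fret is one semitone, so G#4 + 4 = C5.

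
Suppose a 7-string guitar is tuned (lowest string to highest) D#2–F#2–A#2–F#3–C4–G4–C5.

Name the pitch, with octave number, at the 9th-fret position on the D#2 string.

C3

The open D#2 string plus 9 semitones: D#–E–F–F#–G–G#–A–A#–B–C.
The walk passes from B into C once, so the octave number goes from 2 to 3.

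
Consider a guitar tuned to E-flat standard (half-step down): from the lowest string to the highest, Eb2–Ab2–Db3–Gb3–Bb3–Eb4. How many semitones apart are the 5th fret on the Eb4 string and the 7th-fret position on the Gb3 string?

Eb4 at fret 5 → Ab4 (MIDI 68); Gb3 at fret 7 → Db4 (MIDI 61).
68 − 61 = 7, so the two pitches are 7 semitones apart, with Ab4 the higher.

7 semitones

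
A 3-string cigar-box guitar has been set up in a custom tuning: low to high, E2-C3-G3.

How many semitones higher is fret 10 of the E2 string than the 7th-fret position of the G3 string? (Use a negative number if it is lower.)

-12 semitones

E2 at fret 10 → D3 (MIDI 50); G3 at fret 7 → D4 (MIDI 62).
50 − 62 = -12, so the two pitches are 12 semitones apart.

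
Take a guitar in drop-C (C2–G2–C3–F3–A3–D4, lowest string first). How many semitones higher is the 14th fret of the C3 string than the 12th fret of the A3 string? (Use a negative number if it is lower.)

C3 at fret 14 → D4 (MIDI 62); A3 at fret 12 → A4 (MIDI 69).
62 − 69 = -7, so the two pitches are 7 semitones apart.

-7 semitones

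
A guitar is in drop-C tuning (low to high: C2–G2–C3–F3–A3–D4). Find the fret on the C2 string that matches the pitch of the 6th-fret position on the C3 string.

18

C3 at fret 6 is C3 + 6 semitones = F#3.
The open C2 string is 12 semitones below the open C3, so the same pitch on the C2 string lies at fret 6 + 12 = 18.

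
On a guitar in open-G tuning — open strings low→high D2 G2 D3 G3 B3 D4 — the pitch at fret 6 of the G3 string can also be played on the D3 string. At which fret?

Fret 6 on G3 is MIDI 55 + 6 = 61 (C♯4). On the D3 string (open MIDI 50), that pitch is 61 − 50 = fret 11.

11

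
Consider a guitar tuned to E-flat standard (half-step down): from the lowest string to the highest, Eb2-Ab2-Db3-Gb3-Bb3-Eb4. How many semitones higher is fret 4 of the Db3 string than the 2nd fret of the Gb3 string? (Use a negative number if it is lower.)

Db3 at fret 4 → F3 (MIDI 53); Gb3 at fret 2 → Ab3 (MIDI 56).
53 − 56 = -3, so the two pitches are 3 semitones apart.

-3 semitones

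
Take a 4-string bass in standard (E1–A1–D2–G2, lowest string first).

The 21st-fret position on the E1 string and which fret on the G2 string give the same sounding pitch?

6

Fret 21 on E1 is MIDI 28 + 21 = 49 (C#3). On the G2 string (open MIDI 43), that pitch is 49 − 43 = fret 6.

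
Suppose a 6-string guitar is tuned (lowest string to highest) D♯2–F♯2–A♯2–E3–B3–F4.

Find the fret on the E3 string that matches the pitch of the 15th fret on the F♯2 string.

F♯2 at fret 15 is F♯2 + 15 semitones = A3.
The open E3 string is 10 semitones above the open F♯2, so the same pitch on the E3 string lies at fret 15 − 10 = 5.

5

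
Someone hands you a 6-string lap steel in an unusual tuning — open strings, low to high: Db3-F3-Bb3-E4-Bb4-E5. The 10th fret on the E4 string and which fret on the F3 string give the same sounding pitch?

21

E4 at fret 10 is E4 + 10 semitones = D5.
The open F3 string is 11 semitones below the open E4, so the same pitch on the F3 string lies at fret 10 + 11 = 21.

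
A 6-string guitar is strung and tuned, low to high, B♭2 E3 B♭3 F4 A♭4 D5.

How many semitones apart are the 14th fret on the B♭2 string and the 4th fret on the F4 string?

B♭2 at fret 14 → C4 (MIDI 60); F4 at fret 4 → A4 (MIDI 69).
60 − 69 = -9, so the two pitches are 9 semitones apart, with A4 the higher.

9 semitones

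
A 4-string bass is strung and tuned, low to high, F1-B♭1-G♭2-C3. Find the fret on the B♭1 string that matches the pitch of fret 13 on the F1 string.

8

F1 at fret 13 is F1 + 13 semitones = G♭2.
The open B♭1 string is 5 semitones above the open F1, so the same pitch on the B♭1 string lies at fret 13 − 5 = 8.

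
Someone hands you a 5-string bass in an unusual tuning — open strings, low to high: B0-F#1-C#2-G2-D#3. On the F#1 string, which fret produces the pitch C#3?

C#3 is 19 semitones above the open F#1 (F#–G–G#–A–…–B–C–C#), so it sits at fret 19.

19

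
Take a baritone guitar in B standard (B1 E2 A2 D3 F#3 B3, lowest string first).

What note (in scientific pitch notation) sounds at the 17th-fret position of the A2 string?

D4

A2 is MIDI 45. Adding 17 gives 62, which is D4.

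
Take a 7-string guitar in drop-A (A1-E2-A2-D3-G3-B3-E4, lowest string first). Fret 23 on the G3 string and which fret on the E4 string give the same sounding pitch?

Fret 23 on G3 is MIDI 55 + 23 = 78 (F#5). On the E4 string (open MIDI 64), that pitch is 78 − 64 = fret 14.

14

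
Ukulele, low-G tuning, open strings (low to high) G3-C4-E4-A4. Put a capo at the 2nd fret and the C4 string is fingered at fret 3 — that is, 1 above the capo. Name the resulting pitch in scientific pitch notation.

D#4

The capo raises the open C4 by 2 semitones to D4; fretting 1 more gives C4 + 2 + 1 = C4 + 3 semitones = D#4.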